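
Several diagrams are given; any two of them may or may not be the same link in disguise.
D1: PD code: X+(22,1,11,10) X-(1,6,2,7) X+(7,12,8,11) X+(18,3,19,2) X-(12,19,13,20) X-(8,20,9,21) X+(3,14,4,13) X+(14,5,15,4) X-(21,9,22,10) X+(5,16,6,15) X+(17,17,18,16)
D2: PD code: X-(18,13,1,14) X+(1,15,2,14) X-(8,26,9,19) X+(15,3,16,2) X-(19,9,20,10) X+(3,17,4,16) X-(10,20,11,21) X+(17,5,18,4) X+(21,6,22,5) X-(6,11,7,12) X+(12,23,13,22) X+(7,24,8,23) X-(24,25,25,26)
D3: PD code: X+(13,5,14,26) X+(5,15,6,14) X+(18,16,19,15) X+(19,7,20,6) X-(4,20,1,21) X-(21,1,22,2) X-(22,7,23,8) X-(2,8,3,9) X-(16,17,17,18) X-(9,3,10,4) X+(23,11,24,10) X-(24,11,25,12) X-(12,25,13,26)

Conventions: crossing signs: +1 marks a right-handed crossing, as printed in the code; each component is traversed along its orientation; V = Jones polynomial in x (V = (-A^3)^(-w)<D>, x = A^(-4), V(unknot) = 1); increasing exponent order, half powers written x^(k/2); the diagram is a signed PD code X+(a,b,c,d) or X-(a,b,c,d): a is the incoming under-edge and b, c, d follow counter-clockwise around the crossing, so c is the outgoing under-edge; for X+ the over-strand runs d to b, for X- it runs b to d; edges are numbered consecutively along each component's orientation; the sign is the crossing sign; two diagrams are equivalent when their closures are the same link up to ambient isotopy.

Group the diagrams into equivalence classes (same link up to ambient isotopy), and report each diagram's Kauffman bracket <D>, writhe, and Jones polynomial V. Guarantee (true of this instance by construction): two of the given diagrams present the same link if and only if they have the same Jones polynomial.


equivalence classes: {D1} | {D2} | {D3}
D1 (bracket A^-13 - A^-9 + A^-5 + A^3; 11 crossings at w = +3): V = -x^(3/2) - x^(7/2) + x^(9/2) - x^(11/2)
V(D2) = x^(-5/2) - 2x^(-3/2) + 2x^(-1/2) - 5x^(1/2) + 4x^(3/2) - 4x^(5/2) + 3x^(7/2) - 2x^(9/2) + x^(11/2)  (w +1, c 13, <D> = -A^-19 + 2A^-15 - 3A^-11 + 4A^-7 - 4A^-3 + 5A - 2A^5 + 2A^9 - A^13)
D3 (bracket A^-7 - A^-3 + A + A^9; 13 crossings at w = -3): V = -x^(-9/2) - x^(-5/2) + x^(-3/2) - x^(-1/2)
key observation: comparing 3 Jones polynomials yields 3 groups


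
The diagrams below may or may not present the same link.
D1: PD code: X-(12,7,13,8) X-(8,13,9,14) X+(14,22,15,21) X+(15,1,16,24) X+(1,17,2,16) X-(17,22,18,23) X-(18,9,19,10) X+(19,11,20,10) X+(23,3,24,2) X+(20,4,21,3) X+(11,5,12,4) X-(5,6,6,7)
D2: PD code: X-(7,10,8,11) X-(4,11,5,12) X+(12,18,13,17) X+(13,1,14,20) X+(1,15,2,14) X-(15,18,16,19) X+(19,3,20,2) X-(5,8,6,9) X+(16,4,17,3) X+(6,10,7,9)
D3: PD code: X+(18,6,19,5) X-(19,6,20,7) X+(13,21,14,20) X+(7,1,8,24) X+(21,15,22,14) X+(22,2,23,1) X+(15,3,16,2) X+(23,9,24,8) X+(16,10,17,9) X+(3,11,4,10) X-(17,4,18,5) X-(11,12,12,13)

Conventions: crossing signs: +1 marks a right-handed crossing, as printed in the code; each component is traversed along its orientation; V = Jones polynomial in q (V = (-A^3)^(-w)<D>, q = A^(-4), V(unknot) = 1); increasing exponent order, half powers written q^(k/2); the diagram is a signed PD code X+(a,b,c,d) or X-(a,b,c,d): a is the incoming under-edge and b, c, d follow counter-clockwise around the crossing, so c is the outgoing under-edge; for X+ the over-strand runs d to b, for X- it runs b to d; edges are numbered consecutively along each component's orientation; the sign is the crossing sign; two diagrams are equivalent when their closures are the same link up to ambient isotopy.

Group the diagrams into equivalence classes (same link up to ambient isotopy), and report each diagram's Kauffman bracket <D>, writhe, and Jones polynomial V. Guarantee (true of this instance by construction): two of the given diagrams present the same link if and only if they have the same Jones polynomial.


equivalence classes: {D1, D2} | {D3}
D1 (bracket -A^-18 + A^-14 - A^-10 + 2A^-6 - A^-2 + A^2; 12 crossings at w = +2): V = q - q^2 + 2q^3 - q^4 + q^5 - q^6
V(D2) = q - q^2 + 2q^3 - q^4 + q^5 - q^6  (w +2, c 10, <D> = -A^-18 + A^-14 - A^-10 + 2A^-6 - A^-2 + A^2)
D3 (bracket A^-14 - 2A^-10 + A^-6 - 2A^-2 + 2A^2 + A^10; 12 crossings at w = +6): V = q^2 + 2q^4 - 2q^5 + q^6 - 2q^7 + q^8
key observation: 2 classes among 3 diagrams; unequal V(q) rules out equality


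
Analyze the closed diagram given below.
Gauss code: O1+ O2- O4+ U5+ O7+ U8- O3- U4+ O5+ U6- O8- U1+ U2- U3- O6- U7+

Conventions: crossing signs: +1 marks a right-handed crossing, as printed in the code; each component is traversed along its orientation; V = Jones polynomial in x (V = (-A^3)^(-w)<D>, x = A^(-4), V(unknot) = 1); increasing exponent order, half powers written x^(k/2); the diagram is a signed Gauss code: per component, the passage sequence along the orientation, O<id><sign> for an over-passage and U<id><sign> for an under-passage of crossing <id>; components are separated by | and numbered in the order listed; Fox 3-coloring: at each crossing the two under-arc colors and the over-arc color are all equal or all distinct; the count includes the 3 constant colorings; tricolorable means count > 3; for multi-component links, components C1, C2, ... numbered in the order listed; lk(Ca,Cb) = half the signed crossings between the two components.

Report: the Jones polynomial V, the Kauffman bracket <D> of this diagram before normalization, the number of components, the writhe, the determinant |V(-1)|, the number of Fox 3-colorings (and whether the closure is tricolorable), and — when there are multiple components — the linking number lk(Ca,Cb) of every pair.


V = -x^-3 + 2x^-2 - 2x^-1 + 3 - 2x + 2x^2 - x^3
<D> = -A^-12 + 2A^-8 - 2A^-4 + 3 - 2A^4 + 2A^8 - A^12 (w = 0)
1 component over 8 crossings, w = 0
3 Fox colorings among 3^8, |V(-1)| = 13: not tricolorable
why: palindromic: swapping x for 1/x fixes V


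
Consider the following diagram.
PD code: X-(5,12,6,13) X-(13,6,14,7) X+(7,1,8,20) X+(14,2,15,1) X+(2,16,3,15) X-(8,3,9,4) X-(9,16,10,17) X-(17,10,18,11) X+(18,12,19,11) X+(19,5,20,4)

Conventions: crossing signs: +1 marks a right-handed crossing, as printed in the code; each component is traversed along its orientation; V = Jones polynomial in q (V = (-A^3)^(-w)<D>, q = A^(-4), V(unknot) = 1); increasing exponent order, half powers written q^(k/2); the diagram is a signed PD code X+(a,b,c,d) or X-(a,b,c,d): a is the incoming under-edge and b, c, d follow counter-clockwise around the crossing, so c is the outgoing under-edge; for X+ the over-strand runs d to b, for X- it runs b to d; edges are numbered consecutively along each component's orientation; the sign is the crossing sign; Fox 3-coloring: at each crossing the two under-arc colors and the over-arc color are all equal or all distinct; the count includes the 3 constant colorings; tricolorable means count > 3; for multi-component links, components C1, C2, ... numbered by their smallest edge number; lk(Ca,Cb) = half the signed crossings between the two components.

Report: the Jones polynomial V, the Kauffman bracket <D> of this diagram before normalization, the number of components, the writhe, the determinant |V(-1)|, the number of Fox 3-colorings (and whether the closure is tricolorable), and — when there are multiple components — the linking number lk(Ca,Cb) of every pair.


V(q) = -q^-3 + q^-2 - q^-1 + 3 - q + q^2 - q^3
bracket: -A^-12 + A^-8 - A^-4 + 3 - A^4 + A^8 - A^12, w = 0
1 component, writhe 0, over 10 crossings
det 9, colorings 27 of 3^10 — tricolorable
observation: V is palindromic (span 6, det 9): q -> 1/q fixes it; necessary, not sufficient, for amphichirality


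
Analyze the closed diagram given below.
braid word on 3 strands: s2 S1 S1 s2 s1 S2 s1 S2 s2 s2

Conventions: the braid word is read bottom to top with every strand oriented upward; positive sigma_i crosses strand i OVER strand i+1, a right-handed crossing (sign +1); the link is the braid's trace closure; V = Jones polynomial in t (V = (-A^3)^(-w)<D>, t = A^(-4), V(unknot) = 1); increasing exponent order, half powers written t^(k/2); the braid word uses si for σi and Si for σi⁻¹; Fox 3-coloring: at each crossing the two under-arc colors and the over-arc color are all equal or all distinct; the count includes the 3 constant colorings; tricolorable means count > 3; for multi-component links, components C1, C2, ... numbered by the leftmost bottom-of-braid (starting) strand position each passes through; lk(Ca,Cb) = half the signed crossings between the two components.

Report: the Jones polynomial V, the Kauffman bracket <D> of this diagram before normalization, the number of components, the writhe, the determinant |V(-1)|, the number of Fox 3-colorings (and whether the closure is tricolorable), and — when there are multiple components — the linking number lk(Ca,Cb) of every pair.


V = -t^-1 + 2 - t + 2t^2 - t^3 + t^4 - t^5
<D> = -A^-14 + A^-10 - A^-6 + 2A^-2 - A^2 + 2A^6 - A^10 (w = +2)
1 component over 10 crossings, w = +2
9 Fox colorings among 3^10, |V(-1)| = 9: tricolorable
why: the word shrinks to σ2 σ1⁻¹ σ1⁻¹ σ2 σ1 σ2⁻¹ σ1 σ2 after cancelling


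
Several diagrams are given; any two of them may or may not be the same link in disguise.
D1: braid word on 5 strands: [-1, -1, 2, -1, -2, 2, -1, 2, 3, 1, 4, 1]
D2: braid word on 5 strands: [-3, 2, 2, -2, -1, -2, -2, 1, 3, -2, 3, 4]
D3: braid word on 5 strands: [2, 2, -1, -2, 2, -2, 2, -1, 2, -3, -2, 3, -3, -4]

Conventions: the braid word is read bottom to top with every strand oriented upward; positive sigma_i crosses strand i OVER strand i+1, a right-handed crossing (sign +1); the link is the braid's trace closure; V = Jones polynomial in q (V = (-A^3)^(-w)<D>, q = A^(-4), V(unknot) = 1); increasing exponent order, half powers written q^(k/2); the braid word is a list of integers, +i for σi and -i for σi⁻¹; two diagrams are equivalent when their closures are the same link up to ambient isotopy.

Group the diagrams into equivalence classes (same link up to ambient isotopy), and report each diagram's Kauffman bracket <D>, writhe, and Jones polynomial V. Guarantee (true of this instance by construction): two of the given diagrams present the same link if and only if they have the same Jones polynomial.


classes: {D1, D3} | {D2}
V(D1) = q^-2 + 2 + q^2  [12 crossings, <D> = A^-2 + 2A^6 + A^14, w = +2]
V(D2) = q^-3 + q^-2 + q^-1 + 1  [12 crossings, <D> = 1 + A^4 + A^8 + A^12, w = 0]
V(D3) = q^-2 + 2 + q^2  [14 crossings, <D> = A^-14 + 2A^-6 + A^2, w = -2]
note: V(q) takes 2 values over 3 diagrams, fixing the grouping


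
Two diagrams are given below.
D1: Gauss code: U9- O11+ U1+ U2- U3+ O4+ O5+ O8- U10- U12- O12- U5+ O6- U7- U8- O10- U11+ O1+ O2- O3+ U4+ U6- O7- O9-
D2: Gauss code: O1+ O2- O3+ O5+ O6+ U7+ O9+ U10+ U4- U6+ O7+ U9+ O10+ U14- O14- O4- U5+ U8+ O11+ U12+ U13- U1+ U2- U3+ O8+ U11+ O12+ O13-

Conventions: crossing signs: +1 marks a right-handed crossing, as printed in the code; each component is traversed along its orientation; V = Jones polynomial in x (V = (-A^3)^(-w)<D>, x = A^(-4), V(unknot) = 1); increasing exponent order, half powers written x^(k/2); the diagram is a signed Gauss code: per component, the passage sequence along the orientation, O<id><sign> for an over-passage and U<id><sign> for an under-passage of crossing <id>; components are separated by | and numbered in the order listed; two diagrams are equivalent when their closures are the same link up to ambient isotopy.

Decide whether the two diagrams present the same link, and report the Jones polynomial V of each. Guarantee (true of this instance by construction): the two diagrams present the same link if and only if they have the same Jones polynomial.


equivalent: no
V(D1) = -x^-3 + 2x^-2 - 2x^-1 + 3 - 2x + 2x^2 - x^3  (w -2, c 12, <D> = -A^-18 + 2A^-14 - 2A^-10 + 3A^-6 - 2A^-2 + 2A^2 - A^6)
V(D2) = x^2 + 2x^4 - 2x^5 + x^6 - 2x^7 + x^8  (w +6, c 14, <D> = A^-14 - 2A^-10 + A^-6 - 2A^-2 + 2A^2 + A^10)
why: 2 values of V(x) split the 2 diagrams


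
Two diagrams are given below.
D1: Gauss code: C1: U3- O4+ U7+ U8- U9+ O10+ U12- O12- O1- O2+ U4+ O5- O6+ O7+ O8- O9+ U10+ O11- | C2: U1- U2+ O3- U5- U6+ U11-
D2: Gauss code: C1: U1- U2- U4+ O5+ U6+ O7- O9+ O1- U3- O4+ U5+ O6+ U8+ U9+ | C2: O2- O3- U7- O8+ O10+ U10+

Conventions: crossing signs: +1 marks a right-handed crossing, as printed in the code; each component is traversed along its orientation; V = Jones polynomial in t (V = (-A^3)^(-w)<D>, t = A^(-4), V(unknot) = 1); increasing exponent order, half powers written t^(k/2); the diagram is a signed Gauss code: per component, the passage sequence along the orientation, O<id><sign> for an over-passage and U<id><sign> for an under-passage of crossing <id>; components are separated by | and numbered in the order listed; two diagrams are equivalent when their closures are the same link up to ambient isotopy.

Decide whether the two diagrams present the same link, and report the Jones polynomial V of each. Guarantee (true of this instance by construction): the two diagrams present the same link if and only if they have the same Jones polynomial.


equivalent: yes
V(D1) = -t^(-3/2) - 2t^(1/2) + t^(3/2) - t^(5/2) + t^(7/2)  (w 0, c 12, <D> = A^-14 - A^-10 + A^-6 - 2A^-2 - A^6)
V(D2) = -t^(-3/2) - 2t^(1/2) + t^(3/2) - t^(5/2) + t^(7/2)  (w +2, c 10, <D> = A^-8 - A^-4 + 1 - 2A^4 - A^12)
why: all 2 diagrams share one V(t), hence one class


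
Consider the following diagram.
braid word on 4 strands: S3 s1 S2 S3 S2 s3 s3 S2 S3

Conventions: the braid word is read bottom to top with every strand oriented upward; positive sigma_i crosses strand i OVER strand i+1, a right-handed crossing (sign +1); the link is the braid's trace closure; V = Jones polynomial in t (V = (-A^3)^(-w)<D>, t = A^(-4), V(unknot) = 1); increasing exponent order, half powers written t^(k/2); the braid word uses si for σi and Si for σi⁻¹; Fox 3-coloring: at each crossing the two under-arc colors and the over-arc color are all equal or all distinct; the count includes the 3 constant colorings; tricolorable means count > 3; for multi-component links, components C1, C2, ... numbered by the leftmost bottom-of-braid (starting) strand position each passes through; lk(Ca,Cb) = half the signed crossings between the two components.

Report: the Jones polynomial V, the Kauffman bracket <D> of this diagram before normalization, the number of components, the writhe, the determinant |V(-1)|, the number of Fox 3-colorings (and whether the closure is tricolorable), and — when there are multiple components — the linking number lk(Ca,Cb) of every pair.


V = -t^-6 + t^-5 - t^-4 + 2t^-3 - t^-2 + t^-1
<D> = -A^-5 + A^-1 - 2A^3 + A^7 - A^11 + A^15 (w = -3)
1 component over 9 crossings, w = -3
3 Fox colorings among 3^9, |V(-1)| = 7: not tricolorable
why: the span of V is 5, forcing >= 5 crossings in any diagram


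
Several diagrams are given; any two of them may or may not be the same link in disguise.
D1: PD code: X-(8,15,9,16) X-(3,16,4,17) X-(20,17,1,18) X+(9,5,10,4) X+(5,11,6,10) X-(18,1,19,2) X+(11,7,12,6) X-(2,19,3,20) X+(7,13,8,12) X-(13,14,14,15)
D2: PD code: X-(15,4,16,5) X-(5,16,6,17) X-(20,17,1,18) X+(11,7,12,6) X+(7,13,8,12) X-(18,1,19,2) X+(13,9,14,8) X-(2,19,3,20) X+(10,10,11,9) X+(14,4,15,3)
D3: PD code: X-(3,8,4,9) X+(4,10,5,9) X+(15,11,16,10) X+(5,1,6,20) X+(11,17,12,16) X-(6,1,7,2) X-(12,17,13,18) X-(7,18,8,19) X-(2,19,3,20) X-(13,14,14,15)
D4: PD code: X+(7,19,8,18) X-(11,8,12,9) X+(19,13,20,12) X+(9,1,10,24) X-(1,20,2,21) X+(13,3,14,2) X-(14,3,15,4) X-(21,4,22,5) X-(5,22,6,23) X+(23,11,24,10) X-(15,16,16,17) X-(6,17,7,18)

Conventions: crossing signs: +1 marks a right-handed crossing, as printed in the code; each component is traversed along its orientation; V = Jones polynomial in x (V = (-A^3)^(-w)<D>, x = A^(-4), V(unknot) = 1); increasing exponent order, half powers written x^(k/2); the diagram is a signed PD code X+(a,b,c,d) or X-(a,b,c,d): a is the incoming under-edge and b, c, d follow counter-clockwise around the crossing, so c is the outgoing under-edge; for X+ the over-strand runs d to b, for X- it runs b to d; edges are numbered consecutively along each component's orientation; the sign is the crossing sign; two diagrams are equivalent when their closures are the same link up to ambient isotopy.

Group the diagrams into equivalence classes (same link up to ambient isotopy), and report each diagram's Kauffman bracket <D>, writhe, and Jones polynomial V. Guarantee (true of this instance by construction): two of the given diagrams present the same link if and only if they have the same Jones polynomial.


equivalence classes: {D1, D2} | {D3} | {D4}
D1 (bracket -A^-18 + A^-14 - A^-10 + 3A^-6 - A^-2 + A^2 - A^6; 10 crossings at w = -2): V = -x^-3 + x^-2 - x^-1 + 3 - x + x^2 - x^3
V(D2) = -x^-3 + x^-2 - x^-1 + 3 - x + x^2 - x^3  (w 0, c 10, <D> = -A^-12 + A^-8 - A^-4 + 3 - A^4 + A^8 - A^12)
V(D3) = 1  [10 crossings, <D> = A^-6, w = -2]
V(D4) = x^-5 - 2x^-4 + 2x^-3 - 2x^-2 + 2x^-1 - 1 + x  (w -2, c 12, <D> = A^-10 - A^-6 + 2A^-2 - 2A^2 + 2A^6 - 2A^10 + A^14)
key observation: V(x) takes 3 values over 4 diagrams, fixing the grouping


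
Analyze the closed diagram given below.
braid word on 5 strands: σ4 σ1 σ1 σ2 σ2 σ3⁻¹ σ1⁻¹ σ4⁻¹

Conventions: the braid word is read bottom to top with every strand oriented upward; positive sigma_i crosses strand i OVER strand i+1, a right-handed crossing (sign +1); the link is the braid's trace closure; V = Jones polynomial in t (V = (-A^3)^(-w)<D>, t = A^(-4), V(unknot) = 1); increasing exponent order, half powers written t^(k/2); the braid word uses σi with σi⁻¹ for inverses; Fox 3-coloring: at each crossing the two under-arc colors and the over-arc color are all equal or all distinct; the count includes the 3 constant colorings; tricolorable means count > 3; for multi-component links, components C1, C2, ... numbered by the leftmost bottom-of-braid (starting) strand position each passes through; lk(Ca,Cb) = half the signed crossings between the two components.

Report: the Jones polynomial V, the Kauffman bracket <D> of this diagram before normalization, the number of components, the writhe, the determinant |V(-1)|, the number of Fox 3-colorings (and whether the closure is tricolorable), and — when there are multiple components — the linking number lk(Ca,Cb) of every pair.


V = 1 + t + t^2 + t^3
<D> = A^-6 + A^-2 + A^2 + A^6 (w = +2)
3 components over 8 crossings, w = +2
lk(C1,C2): +1
lk(C1,C3) = 0
linking number lk(C2,C3) = 0
9 Fox colorings among 3^9, |V(-1)| = 0: tricolorable
why: |V(-1)| = 0: so tricolorable, since 3 divides 0


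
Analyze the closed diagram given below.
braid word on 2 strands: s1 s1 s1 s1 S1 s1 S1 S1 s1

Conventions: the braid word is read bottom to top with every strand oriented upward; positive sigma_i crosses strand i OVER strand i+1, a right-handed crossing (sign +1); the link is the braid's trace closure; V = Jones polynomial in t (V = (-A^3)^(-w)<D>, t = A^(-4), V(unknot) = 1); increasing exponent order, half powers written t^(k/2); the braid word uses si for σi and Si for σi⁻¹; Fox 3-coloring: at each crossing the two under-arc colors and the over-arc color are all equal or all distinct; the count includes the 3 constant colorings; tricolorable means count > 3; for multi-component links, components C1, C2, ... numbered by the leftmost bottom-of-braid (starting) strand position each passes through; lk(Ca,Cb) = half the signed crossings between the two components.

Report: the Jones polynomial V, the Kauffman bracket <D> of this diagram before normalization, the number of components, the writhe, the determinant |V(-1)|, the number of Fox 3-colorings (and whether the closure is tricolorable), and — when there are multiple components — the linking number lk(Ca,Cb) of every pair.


V(t) = t + t^3 - t^4
bracket: A^-7 - A^-3 - A^5, w = +3
1 component, writhe +3, over 9 crossings
det 3, colorings 9 of 3^9 — tricolorable
observation: one generator, power 3: the (2,3) torus pattern


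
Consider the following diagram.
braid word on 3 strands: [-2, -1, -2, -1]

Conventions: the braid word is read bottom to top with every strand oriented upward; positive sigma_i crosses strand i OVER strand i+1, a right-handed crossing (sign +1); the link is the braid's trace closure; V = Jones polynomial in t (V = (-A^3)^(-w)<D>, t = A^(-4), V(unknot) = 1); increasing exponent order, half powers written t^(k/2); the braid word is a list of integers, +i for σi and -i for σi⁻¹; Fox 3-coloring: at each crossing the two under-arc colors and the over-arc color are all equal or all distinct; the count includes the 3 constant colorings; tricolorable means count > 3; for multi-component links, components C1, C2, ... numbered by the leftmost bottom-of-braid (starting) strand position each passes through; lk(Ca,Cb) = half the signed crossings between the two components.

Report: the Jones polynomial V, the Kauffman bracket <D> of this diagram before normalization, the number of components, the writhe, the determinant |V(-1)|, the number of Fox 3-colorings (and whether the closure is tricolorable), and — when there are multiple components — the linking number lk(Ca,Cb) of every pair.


V(t) = -t^-4 + t^-3 + t^-1
bracket: A^-8 + 1 - A^4, w = -4
1 component, writhe -4, over 4 crossings
det 3, colorings 9 of 3^4 — tricolorable
observation: w = -4 (over 4 crossings) is diagram-only; (-A^3)^(4) removes it from V


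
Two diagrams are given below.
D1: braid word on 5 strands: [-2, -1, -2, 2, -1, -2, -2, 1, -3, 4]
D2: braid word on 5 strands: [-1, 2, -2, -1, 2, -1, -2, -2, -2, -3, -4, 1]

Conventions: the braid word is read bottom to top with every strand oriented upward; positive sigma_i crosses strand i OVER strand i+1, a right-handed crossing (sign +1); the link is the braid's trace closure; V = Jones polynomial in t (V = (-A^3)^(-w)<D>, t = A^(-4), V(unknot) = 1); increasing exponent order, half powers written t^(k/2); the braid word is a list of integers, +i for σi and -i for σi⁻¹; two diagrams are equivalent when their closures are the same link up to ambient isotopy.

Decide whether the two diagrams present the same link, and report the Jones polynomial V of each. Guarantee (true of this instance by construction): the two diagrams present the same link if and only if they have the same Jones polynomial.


equivalent: yes
D1 (bracket A^-8 - A^-4 + 2 - A^4 + A^8 - A^12; 10 crossings at w = -4): V = -t^-6 + t^-5 - t^-4 + 2t^-3 - t^-2 + t^-1
D2 (bracket A^-14 - A^-10 + 2A^-6 - A^-2 + A^2 - A^6; 12 crossings at w = -6): V = -t^-6 + t^-5 - t^-4 + 2t^-3 - t^-2 + t^-1
key observation: one V(t) for all 2 diagrams — one class (guaranteed)


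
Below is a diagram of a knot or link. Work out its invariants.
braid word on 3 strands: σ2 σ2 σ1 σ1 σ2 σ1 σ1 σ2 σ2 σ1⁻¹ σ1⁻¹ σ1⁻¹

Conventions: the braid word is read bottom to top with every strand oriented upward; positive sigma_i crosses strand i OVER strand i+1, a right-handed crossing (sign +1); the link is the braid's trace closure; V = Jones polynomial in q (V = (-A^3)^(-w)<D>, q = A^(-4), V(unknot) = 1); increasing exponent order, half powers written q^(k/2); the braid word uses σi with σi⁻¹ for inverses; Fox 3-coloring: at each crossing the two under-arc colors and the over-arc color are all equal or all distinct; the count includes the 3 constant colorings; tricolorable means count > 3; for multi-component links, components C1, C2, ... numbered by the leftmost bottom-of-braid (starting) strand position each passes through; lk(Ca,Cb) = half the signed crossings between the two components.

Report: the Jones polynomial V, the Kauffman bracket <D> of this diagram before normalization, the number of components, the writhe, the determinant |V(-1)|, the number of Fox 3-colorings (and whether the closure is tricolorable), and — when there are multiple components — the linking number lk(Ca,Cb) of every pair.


Jones polynomial: V(q) = q^2 - q^3 + 2q^4 - 2q^5 + 3q^6 - 2q^7 + q^8 - q^9
<D> = -A^-18 + A^-14 - 2A^-10 + 3A^-6 - 2A^-2 + 2A^2 - A^6 + A^10; writhe +6
components 1, writhe +6 (12 crossings)
3-colorings: 3 of 3^12, det 13 — not tricolorable
note: the span of V is 7, forcing >= 7 crossings in any diagram


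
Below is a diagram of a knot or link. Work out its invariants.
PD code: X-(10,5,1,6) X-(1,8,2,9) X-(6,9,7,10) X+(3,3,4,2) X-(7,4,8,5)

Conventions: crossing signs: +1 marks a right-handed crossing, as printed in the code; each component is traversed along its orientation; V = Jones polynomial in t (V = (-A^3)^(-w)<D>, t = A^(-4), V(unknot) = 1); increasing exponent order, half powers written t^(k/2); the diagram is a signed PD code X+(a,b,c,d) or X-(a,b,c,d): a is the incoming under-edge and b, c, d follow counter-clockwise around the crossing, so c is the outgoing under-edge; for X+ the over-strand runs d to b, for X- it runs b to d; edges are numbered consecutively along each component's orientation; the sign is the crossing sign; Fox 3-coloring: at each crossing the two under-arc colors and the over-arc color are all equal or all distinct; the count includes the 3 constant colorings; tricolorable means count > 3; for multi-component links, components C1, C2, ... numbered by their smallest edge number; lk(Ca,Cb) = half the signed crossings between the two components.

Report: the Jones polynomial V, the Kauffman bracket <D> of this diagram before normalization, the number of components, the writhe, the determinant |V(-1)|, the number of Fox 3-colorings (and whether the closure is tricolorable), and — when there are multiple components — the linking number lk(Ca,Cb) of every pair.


V(t) = -t^-4 + t^-3 + t^-1
bracket: -A^-5 - A^3 + A^7, w = -3
1 component, writhe -3, over 5 crossings
det 3, colorings 9 of 3^5 — tricolorable
observation: w = -3 (over 5 crossings) is diagram-only; (-A^3)^(3) removes it from V


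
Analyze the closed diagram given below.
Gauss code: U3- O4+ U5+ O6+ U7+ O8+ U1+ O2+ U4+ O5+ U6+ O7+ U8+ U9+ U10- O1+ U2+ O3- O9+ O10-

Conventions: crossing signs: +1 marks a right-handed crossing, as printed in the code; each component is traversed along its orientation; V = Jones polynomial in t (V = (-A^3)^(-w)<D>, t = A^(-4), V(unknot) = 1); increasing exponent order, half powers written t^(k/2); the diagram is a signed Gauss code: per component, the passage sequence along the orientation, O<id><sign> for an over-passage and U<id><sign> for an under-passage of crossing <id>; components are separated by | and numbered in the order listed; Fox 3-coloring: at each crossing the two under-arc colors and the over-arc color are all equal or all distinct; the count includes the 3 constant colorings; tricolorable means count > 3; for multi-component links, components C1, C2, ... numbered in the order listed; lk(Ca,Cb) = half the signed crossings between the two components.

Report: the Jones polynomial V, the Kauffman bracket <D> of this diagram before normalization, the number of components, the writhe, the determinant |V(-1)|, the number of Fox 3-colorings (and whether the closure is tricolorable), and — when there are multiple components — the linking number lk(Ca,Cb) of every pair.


Jones polynomial: V(t) = t^3 + t^5 - t^6 + t^7 - t^8 + t^9 - t^10
<D> = -A^-22 + A^-18 - A^-14 + A^-10 - A^-6 + A^-2 + A^6; writhe +6
components 1, writhe +6 (10 crossings)
3-colorings: 3 of 3^10, det 7 — not tricolorable
note: V spans 7 powers of t: at least 7 crossings in any diagram


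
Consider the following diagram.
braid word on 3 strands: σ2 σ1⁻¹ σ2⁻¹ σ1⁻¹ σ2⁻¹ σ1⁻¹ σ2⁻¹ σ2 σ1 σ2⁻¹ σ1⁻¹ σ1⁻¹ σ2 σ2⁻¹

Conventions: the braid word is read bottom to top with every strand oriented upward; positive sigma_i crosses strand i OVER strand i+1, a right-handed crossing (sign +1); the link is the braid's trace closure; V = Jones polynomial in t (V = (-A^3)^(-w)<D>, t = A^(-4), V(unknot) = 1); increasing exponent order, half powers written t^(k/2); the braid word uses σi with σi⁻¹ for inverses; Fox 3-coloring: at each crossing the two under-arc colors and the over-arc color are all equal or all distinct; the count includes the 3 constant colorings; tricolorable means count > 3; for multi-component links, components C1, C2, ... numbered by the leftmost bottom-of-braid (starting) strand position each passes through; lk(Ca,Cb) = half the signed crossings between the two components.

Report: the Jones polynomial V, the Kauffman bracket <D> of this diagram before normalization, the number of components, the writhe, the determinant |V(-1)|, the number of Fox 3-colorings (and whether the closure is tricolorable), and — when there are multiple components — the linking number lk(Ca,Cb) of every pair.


V(t) = t^-8 - 2t^-7 + t^-6 - 2t^-5 + 2t^-4 + t^-2
bracket: A^-10 + 2A^-2 - 2A^2 + A^6 - 2A^10 + A^14, w = -6
1 component, writhe -6, over 14 crossings
det 9, colorings 27 of 3^14 — tricolorable
observation: det 9 = |V(-1)|; divisible by 3, so tricolorable


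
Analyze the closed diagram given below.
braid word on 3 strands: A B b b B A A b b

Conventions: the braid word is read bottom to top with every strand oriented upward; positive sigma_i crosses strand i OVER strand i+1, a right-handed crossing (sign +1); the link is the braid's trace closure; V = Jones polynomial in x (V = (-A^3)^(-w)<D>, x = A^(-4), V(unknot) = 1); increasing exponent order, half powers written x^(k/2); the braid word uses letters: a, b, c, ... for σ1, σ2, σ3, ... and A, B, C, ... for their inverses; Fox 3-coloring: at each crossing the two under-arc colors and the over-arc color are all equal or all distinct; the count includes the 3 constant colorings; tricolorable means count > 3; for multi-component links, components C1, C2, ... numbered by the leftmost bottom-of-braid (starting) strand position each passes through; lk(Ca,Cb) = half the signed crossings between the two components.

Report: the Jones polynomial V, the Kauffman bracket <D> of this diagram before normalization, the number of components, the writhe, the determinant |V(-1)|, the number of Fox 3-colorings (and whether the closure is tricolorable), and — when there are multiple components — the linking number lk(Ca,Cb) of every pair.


V(x) = x^(-7/2) - x^(-5/2) + x^(-3/2) - 2x^(-1/2) - x^(3/2)
bracket: A^-9 + 2A^-1 - A^3 + A^7 - A^11, w = -1
2 components, writhe -1, over 9 crossings
lk(C1,C2) = +1
det 6, colorings 9 of 3^9 — tricolorable
observation: |V(-1)| = 6: so tricolorable, since 3 divides 6


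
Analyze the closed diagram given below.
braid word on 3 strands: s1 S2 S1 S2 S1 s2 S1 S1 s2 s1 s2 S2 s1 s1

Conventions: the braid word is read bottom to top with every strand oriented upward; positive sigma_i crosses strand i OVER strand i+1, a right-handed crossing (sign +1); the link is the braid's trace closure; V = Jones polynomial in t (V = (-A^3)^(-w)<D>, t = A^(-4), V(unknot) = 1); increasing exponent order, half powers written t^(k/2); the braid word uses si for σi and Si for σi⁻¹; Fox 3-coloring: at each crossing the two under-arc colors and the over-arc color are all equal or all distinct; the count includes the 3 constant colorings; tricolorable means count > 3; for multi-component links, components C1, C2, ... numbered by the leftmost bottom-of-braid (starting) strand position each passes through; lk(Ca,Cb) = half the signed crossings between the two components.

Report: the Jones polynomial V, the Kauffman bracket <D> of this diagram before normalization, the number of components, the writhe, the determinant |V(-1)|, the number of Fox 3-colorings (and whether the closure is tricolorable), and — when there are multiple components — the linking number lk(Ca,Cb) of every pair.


Jones polynomial: V(t) = t^-4 - 2t^-3 + 3t^-2 - 4t^-1 + 5 - 4t + 3t^2 - 2t^3 + t^4
<D> = A^-16 - 2A^-12 + 3A^-8 - 4A^-4 + 5 - 4A^4 + 3A^8 - 2A^12 + A^16; writhe 0
components 1, writhe 0 (14 crossings)
3-colorings: 3 of 3^14, det 25 — not tricolorable
note: V is palindromic (span 8, det 25): t -> 1/t fixes it; necessary, not sufficient, for amphichirality


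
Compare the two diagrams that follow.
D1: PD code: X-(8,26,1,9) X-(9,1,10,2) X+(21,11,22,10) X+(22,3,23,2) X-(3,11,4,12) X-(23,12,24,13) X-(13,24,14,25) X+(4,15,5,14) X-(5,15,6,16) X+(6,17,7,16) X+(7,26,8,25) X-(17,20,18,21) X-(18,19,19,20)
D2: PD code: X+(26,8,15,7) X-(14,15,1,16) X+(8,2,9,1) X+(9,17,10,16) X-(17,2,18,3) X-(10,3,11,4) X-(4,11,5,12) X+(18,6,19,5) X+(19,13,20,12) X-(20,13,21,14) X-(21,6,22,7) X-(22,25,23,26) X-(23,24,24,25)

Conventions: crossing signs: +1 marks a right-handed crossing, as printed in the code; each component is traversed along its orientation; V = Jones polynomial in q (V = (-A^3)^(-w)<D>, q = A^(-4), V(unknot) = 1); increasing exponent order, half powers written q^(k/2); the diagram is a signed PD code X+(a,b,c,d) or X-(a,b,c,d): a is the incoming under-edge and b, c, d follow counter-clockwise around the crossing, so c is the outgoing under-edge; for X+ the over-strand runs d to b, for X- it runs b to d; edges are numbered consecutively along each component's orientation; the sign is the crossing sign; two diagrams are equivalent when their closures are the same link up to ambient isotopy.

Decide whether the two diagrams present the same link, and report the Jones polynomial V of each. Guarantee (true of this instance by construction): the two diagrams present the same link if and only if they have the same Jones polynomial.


equivalent: yes
V(D1) = q^(-7/2) - 2q^(-5/2) + q^(-3/2) - 2q^(-1/2) + q^(1/2) - q^(3/2)  (w -3, c 13, <D> = A^-15 - A^-11 + 2A^-7 - A^-3 + 2A - A^5)
V(D2) = q^(-7/2) - 2q^(-5/2) + q^(-3/2) - 2q^(-1/2) + q^(1/2) - q^(3/2)  (w -3, c 13, <D> = A^-15 - A^-11 + 2A^-7 - A^-3 + 2A - A^5)
why: one V(q) for all 2 diagrams — one class (guaranteed)


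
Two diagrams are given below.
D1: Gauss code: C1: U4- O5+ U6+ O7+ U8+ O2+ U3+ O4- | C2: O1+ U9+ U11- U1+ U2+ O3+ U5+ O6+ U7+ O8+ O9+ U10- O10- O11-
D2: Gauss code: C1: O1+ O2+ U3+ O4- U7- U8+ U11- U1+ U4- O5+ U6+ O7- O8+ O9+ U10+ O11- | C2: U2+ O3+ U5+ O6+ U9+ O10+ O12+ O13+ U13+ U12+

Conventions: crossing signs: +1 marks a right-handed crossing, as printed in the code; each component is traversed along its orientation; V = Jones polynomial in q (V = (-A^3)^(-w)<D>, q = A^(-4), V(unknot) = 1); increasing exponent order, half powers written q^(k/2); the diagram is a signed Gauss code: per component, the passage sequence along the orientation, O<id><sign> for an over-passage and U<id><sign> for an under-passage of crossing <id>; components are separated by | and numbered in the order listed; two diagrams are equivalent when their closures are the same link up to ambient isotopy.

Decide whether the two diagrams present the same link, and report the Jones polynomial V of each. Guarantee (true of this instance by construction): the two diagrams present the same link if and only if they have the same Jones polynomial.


same link: yes
V(D1) = -q^(5/2) - q^(9/2) + q^(11/2) - q^(13/2) + q^(15/2) - q^(17/2)  [11 crossings, <D> = A^-19 - A^-15 + A^-11 - A^-7 + A^-3 + A^5, w = +5]
D2 (bracket A^-13 - A^-9 + A^-5 - A^-1 + A^3 + A^11; 13 crossings at w = +7): V = -q^(5/2) - q^(9/2) + q^(11/2) - q^(13/2) + q^(15/2) - q^(17/2)
note: Reidemeister moves carry D1 (11 crossings) to D2 (13)


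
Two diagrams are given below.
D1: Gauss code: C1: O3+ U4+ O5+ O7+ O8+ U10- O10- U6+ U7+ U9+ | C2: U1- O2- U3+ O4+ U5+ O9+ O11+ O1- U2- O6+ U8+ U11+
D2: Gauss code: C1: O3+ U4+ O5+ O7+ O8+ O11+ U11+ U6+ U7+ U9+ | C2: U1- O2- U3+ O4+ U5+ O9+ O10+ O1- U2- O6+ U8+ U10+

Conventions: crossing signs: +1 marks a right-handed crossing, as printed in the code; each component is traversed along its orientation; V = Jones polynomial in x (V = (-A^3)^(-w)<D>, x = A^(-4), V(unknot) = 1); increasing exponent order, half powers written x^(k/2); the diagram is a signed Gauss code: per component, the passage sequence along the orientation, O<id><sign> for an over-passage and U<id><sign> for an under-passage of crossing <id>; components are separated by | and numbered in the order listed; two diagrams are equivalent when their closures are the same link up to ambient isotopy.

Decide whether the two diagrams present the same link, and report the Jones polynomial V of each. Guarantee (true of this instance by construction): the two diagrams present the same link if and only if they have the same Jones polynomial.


equivalent: yes
D1 (bracket A^-15 - A^-11 + 2A^-7 - 2A^-3 + 2A - A^5 + A^9; 11 crossings at w = +5): V = -x^(3/2) + x^(5/2) - 2x^(7/2) + 2x^(9/2) - 2x^(11/2) + x^(13/2) - x^(15/2)
V(D2) = -x^(3/2) + x^(5/2) - 2x^(7/2) + 2x^(9/2) - 2x^(11/2) + x^(13/2) - x^(15/2)  (w +7, c 11, <D> = A^-9 - A^-5 + 2A^-1 - 2A^3 + 2A^7 - A^11 + A^15)
key observation: one V(x) for all 2 diagrams — one class (guaranteed)


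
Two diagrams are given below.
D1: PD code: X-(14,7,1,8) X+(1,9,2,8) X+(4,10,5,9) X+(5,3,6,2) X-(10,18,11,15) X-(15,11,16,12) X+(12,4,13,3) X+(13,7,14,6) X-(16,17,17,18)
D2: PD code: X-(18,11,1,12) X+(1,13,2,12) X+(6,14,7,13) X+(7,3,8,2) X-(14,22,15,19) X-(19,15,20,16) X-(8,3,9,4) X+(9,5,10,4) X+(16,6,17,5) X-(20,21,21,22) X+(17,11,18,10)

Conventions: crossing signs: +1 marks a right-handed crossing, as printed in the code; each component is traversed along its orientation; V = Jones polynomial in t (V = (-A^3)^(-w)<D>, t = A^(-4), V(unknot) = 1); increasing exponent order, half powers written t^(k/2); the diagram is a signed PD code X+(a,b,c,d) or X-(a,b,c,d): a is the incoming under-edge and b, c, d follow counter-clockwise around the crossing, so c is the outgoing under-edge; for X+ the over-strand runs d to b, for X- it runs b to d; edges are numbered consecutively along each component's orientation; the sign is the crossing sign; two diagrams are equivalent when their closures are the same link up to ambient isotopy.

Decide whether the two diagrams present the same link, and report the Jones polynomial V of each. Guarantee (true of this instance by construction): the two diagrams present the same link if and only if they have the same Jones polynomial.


equivalent: yes
V(D1) = -t^(-3/2) - 2t^(1/2) + t^(3/2) - t^(5/2) + t^(7/2)  (w +1, c 9, <D> = -A^-11 + A^-7 - A^-3 + 2A + A^9)
V(D2) = -t^(-3/2) - 2t^(1/2) + t^(3/2) - t^(5/2) + t^(7/2)  (w +1, c 11, <D> = -A^-11 + A^-7 - A^-3 + 2A + A^9)
why: all 2 diagrams share one V(t), hence one class


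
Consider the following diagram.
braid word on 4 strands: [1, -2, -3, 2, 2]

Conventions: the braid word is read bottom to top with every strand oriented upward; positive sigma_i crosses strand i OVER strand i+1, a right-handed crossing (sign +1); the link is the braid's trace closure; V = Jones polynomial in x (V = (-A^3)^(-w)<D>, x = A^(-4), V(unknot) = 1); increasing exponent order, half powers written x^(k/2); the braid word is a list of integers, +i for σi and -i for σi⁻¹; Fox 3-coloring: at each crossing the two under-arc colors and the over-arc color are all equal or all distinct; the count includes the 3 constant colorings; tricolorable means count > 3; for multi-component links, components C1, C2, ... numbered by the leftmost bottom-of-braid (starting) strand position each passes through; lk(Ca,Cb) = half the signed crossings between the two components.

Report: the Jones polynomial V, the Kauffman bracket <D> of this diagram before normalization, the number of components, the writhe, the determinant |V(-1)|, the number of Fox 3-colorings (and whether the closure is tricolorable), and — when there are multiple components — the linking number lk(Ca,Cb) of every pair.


Jones polynomial: V(x) = 1
<D> = -A^3; writhe +1
components 1, writhe +1 (5 crossings)
3-colorings: 3 of 3^5, det 1 — not tricolorable
note: w = +1 shifts under R1 moves; the (-A^3)^(-1) factor cancels that in V


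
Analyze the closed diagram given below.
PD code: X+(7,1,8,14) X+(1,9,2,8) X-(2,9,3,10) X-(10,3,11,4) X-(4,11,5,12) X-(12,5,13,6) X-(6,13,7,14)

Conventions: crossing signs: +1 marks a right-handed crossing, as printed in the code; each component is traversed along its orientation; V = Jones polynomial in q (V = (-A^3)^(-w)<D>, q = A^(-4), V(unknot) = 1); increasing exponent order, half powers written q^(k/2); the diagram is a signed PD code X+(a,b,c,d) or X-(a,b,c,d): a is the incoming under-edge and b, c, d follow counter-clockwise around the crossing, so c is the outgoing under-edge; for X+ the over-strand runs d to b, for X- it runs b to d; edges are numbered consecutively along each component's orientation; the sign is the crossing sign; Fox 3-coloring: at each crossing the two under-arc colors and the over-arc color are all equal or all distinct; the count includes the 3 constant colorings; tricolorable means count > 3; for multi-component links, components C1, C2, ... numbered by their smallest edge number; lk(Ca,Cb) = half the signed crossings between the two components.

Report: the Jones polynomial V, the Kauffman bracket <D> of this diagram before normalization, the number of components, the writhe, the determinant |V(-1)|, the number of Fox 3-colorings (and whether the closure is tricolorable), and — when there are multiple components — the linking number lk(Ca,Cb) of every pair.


V(q) = -q^-4 + q^-3 + q^-1
bracket: -A^-5 - A^3 + A^7, w = -3
1 component, writhe -3, over 7 crossings
det 3, colorings 9 of 3^7 — tricolorable
observation: |V(-1)| = 3: so tricolorable, since 3 divides 3
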